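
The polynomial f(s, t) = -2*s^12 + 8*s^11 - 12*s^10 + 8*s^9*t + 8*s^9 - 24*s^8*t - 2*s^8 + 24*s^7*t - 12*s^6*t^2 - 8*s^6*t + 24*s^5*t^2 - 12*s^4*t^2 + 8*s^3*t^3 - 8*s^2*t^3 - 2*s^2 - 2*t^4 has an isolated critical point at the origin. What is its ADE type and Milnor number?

Type A3, Milnor number mu = 3.

The Hessian of f at 0 has rank 1. Corank 1: A-series; mu = 3 gives A_3.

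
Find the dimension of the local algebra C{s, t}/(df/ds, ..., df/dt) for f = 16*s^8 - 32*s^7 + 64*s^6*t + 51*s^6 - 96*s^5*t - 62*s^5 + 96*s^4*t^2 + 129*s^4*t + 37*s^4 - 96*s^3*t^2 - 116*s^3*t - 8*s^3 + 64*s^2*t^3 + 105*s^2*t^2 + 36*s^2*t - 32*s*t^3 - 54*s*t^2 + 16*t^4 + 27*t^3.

6

The Hessian of f at 0 is [[0, 0], [0, 0]] with rank 0, so corank 2. A Groebner basis of the Jacobian ideal J(f) in C{s,t} is {s^3 - 4*s^2 + 12*s*t - 9*t^2, s^2*t - 22*s^2/9 + 22*s*t/3 - 11*t^2/2, -40*s^2/27 + s*t^2 + 40*s*t/9 - 10*t^2/3, -8*s^2/9 + 8*s*t/3 + t^3 - 2*t^2}; counting standard monomials gives mu = 6. Corank 2; j^3 = -(2*s - 3*t)^3 is a perfect cube, so E-series; the 4-jet and mu = 6 give E_6.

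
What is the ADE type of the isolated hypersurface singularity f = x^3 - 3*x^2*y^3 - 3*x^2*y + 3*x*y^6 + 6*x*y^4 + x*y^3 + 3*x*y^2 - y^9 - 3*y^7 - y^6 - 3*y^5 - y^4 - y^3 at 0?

The Hessian of f at 0 is [[0, 0], [0, 0]] with rank 0, so corank 2. A Groebner basis of the Jacobian ideal J(f) in C{x,y} is {x^3 - 3*x^2*y - 6*x^2 + 12*x*y - 6*y^2, 3*x^2 + x*y^2 - 6*x*y + 3*y^2, 3*x^2 - 6*x*y + y^3 + 3*y^2}; counting standard monomials gives mu = 7. Corank 2; j^3 = (x - y)^3 is a perfect cube, so E-series; the 4-jet and mu = 7 give E_7.

E7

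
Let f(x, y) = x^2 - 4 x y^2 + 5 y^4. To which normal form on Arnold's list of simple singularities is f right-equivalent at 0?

A_{3}

The Hessian of f at 0 has rank 1. Corank 1: A-series; mu = 3 gives A_3.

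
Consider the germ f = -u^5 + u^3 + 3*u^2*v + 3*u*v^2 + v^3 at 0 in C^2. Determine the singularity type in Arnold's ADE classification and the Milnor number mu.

Type E_{8}, Milnor number mu = 8.

The Hessian of f at 0 is [[0, 0], [0, 0]] with rank 0, so corank 2. A Groebner basis of the Jacobian ideal J(f) in C{u,v} is {v^5, u*v^3 + 3*v^4/4, u^2 + 2*u*v + v^2}; counting standard monomials gives mu = 8. Corank 2; j^3 = (u + v)^3 is a perfect cube, so E-series; the 5-jet and mu = 8 give E_8.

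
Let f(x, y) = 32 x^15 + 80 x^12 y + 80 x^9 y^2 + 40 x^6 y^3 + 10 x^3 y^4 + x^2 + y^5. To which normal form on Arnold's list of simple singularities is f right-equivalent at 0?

The Hessian of f at 0 has rank 1. Corank 1: A-series; mu = 4 gives A_4.

A_{4}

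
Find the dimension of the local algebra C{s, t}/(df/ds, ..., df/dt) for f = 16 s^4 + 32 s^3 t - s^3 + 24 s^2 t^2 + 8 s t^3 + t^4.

6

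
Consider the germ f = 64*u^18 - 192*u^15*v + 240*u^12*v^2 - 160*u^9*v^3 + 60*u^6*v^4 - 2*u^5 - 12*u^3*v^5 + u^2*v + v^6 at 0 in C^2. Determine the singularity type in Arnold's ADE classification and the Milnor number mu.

The Hessian of f at 0 is [[0, 0], [0, 0]] with rank 0, so corank 2. A Groebner basis of the Jacobian ideal J(f) in C{u,v} is {u^2/6 + v^5, u^3, u*v}; counting standard monomials gives mu = 7. Corank 2; j^3 = u^2*v has shape L^2 M (L != M), so D-series; mu = 7 gives D_7.

Type D7, Milnor number mu = 7.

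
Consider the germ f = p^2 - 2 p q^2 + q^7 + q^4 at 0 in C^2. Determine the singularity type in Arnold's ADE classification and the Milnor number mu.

Type A_{6}, Milnor number mu = 6.

The Hessian of f at 0 is [[2, 0], [0, 0]] with rank 1, so corank 1. A Groebner basis of the Jacobian ideal J(f) in C{p,q} is {p^3, -p + q^2}; counting standard monomials gives mu = 6. Corank 1: A-series; mu = 6 gives A_6.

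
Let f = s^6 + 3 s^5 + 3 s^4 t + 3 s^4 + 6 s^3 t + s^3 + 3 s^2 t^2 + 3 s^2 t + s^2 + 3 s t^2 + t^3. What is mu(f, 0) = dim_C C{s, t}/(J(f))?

The Hessian of f at 0 has rank 1. Corank 1: A-series; mu = 2 gives A_2.

2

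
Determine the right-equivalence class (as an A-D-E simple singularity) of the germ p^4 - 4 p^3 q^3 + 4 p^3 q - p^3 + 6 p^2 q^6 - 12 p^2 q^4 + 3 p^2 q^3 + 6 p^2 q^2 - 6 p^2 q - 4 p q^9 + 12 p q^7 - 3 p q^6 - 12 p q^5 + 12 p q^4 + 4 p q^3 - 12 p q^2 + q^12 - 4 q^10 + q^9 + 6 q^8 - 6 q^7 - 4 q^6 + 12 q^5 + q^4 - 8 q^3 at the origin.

E_6

The Hessian of f at 0 has rank 0. Corank 2; j^3 = -(p + 2*q)^3 is a perfect cube, so E-series; the 4-jet and mu = 6 give E_6.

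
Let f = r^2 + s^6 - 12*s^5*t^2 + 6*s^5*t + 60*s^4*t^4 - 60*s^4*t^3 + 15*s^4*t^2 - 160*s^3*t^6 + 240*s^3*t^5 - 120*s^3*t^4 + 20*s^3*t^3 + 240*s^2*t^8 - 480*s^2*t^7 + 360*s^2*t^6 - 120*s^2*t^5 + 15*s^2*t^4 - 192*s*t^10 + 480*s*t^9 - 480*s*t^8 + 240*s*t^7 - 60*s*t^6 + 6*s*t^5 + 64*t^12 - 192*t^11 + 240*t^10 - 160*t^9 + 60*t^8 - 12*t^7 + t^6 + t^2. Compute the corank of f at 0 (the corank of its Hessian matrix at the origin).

1

The Hessian at 0 is [[0, 0, 0], [0, 2, 0], [0, 0, 2]] of rank 2; hence corank 1.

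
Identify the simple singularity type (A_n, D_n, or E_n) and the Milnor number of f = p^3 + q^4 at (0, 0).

Type E_{6}, Milnor number mu = 6.

The Hessian of f at 0 is [[0, 0], [0, 0]] with rank 0, so corank 2. A Groebner basis of the Jacobian ideal J(f) in C{p,q} is {q^3, p^2}; counting standard monomials gives mu = 6. Corank 2; j^3 = p^3 is a perfect cube, so E-series; the 4-jet and mu = 6 give E_6.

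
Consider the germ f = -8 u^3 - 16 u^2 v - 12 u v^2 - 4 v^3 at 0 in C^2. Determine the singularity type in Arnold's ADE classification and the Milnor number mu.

Type D_{4}, Milnor number mu = 4.

The Hessian of f at 0 is [[0, 0], [0, 0]] with rank 0, so corank 2. A Groebner basis of the Jacobian ideal J(f) in C{u,v} is {v^3, u^2 - 3*v^2/2, u*v + 3*v^2/2}; counting standard monomials gives mu = 4. Corank 2; j^3 = -4*(u + v)*(2*u^2 + 2*u*v + v^2) splits into three distinct lines over C (the quadratic factor has nonzero discriminant), so D_4.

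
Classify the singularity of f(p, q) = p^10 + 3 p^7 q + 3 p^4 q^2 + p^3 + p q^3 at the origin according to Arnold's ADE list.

E_{7}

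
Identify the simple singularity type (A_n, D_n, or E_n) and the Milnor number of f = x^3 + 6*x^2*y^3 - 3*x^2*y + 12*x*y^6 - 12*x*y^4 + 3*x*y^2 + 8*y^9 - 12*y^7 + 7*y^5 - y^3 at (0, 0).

The Hessian of f at 0 has rank 0. Corank 2; j^3 = (x - y)^3 is a perfect cube, so E-series; the 5-jet and mu = 8 give E_8.

Type E_{8}, Milnor number mu = 8.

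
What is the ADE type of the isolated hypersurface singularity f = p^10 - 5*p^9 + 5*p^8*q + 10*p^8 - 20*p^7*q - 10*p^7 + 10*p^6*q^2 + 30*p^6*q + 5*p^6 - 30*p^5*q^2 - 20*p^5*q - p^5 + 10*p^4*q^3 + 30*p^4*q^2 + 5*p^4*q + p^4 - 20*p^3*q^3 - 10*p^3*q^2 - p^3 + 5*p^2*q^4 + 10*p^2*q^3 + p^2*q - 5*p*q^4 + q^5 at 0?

D6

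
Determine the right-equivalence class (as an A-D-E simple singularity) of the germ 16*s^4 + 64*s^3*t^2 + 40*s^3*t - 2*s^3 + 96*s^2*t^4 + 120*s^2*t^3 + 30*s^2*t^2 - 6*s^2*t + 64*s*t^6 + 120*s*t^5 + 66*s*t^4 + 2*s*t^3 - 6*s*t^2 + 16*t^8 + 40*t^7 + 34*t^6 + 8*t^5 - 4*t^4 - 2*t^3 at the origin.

E_{7}

The Hessian of f at 0 is [[0, 0], [0, 0]] with rank 0, so corank 2. A Groebner basis of the Jacobian ideal J(f) in C{s,t} is {-3*s^2/7 - 6*s*t/7 + t^4 - t^3/7 - 3*t^2/7, s^3 + 18*s^2/7 + 36*s*t/7 + 13*t^3/7 + 18*t^2/7, s^2*t - 13*s^2/7 - 26*s*t/7 - 34*t^3/21 - 13*t^2/7, s^2 + s*t^2 + 2*s*t + 4*t^3/3 + t^2}; counting standard monomials gives mu = 7. Corank 2; j^3 = -2*(s + t)^3 is a perfect cube, so E-series; the 4-jet and mu = 7 give E_7.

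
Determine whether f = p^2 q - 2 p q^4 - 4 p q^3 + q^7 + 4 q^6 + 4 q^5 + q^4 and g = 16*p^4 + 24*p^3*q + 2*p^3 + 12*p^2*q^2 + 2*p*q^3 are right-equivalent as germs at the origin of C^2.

The Hessian of f at 0 is [[0, 0], [0, 0]] with rank 0, so corank 2. A Groebner basis of the Jacobian ideal J(f) in C{p,q} is {p*q^2, -p*q/2 + q^3, p^2 + 2*p*q}; counting standard monomials gives mu = 5. Corank 2; j^3 = p^2*q has shape L^2 M (L != M), so D-series; mu = 5 gives D_5. The Hessian of g at 0 is [[0, 0], [0, 0]] with rank 0, so corank 2. A Groebner basis of the Jacobian ideal J(g) in C{p,q} is {3*p^2/4 + q^4 + q^3/4, p^3, p^2*q - p^2/4 - q^3/12, p^2 + p*q^2 + q^3/3}; counting standard monomials gives mu = 7. Corank 2; j^3 = 2*p^3 is a perfect cube, so E-series; the 4-jet and mu = 7 give E_7. f is D_5 but g is E_7, hence not right-equivalent.

No.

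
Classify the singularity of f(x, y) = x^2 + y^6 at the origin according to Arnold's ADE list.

A5

The Hessian of f at 0 has rank 1. Corank 1: A-series; mu = 5 gives A_5.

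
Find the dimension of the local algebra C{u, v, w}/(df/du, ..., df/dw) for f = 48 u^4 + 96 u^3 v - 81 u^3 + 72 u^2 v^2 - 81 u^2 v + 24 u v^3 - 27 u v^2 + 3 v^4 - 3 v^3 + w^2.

The Hessian of f at 0 has rank 1. Corank 2; j^3 = -3*(3*u + v)^3 is a perfect cube, so E-series; the 4-jet and mu = 6 give E_6.

6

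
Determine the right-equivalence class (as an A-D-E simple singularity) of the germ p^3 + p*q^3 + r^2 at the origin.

E7

The Hessian of f at 0 has rank 1. Corank 2; j^3 = p^3 is a perfect cube, so E-series; the 4-jet and mu = 7 give E_7.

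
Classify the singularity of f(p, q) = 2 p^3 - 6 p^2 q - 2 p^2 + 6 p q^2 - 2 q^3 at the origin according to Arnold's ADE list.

A_2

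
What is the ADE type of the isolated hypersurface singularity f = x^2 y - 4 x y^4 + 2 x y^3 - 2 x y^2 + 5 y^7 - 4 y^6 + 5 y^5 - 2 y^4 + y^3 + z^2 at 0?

The Hessian of f at 0 has rank 1. Corank 2; j^3 = y*(x - y)^2 has shape L^2 M (L != M), so D-series; mu = 8 gives D_8.

D_8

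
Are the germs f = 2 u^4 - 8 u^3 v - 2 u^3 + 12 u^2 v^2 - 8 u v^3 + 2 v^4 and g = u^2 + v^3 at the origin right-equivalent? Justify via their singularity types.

The Hessian of f at 0 is [[0, 0], [0, 0]] with rank 0, so corank 2. A Groebner basis of the Jacobian ideal J(f) in C{u,v} is {v^4, u*v^2 - v^3/3, u^2}; counting standard monomials gives mu = 6. Corank 2; j^3 = -2*u^3 is a perfect cube, so E-series; the 4-jet and mu = 6 give E_6. The Hessian of g at 0 is [[2, 0], [0, 0]] with rank 1, so corank 1. A Groebner basis of the Jacobian ideal J(g) in C{u,v} is {v^2, u}; counting standard monomials gives mu = 2. Corank 1: A-series; mu = 2 gives A_2. f is E_6 but g is A_2, hence not right-equivalent.

No.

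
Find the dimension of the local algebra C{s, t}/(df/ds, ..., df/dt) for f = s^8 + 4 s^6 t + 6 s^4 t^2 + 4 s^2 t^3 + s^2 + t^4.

The Hessian of f at 0 has rank 1. Corank 1: A-series; mu = 3 gives A_3.

3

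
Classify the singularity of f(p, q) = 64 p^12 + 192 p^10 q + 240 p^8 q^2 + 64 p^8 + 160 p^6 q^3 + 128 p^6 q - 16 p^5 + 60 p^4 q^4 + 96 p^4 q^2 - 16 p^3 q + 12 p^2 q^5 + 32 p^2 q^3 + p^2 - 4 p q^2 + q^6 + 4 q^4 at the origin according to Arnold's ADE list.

A5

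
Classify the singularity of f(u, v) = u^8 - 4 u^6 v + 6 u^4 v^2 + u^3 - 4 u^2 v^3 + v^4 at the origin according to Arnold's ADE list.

E_6

The Hessian of f at 0 has rank 0. Corank 2; j^3 = u^3 is a perfect cube, so E-series; the 4-jet and mu = 6 give E_6.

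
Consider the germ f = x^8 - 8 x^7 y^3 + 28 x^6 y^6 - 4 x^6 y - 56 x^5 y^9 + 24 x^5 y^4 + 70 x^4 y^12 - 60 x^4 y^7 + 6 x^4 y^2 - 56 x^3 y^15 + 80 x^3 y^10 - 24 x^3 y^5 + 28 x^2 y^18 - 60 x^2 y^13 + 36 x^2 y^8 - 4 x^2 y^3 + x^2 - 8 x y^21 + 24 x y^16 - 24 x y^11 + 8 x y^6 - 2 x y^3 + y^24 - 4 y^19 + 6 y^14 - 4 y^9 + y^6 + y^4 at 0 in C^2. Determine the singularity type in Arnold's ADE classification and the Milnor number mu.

Type A_{3}, Milnor number mu = 3.

The Hessian of f at 0 has rank 1. Corank 1: A-series; mu = 3 gives A_3.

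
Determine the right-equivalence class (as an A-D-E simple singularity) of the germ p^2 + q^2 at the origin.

A_{1}

The Hessian of f at 0 has rank 2. Corank 0: nondegenerate Morse point, so A_1.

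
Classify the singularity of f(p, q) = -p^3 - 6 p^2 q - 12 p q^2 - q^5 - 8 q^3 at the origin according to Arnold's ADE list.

The Hessian of f at 0 is [[0, 0], [0, 0]] with rank 0, so corank 2. A Groebner basis of the Jacobian ideal J(f) in C{p,q} is {q^4, p^2 + 4*p*q + 4*q^2}; counting standard monomials gives mu = 8. Corank 2; j^3 = -(p + 2*q)^3 is a perfect cube, so E-series; the 5-jet and mu = 8 give E_8.

E_{8}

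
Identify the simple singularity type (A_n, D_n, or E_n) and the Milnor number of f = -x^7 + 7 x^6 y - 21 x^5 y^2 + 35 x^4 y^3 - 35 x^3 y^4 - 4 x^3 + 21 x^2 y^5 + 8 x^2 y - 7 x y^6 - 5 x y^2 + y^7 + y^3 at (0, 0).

Type D8, Milnor number mu = 8.

The Hessian of f at 0 has rank 0. Corank 2; j^3 = -(x - y)*(2*x - y)^2 has shape L^2 M (L != M), so D-series; mu = 8 gives D_8.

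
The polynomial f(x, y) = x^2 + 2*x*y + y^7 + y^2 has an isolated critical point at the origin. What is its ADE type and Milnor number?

The Hessian of f at 0 has rank 1. Corank 1: A-series; mu = 6 gives A_6.

Type A_6, Milnor number mu = 6.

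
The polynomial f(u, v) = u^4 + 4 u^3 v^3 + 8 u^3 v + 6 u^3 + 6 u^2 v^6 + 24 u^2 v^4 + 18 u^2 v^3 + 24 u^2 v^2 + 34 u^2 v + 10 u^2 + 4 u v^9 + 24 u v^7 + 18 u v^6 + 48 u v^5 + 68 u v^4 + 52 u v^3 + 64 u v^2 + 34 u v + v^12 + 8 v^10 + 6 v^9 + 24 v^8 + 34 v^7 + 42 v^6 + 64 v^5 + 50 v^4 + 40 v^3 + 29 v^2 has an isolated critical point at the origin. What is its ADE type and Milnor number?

Type A1, Milnor number mu = 1.

The Hessian of f at 0 has rank 2. Corank 0: nondegenerate Morse point, so A_1.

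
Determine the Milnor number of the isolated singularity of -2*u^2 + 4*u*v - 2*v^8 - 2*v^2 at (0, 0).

7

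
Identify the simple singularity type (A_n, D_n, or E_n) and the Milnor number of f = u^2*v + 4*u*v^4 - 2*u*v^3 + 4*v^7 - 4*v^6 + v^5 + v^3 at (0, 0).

The Hessian of f at 0 is [[0, 0], [0, 0]] with rank 0, so corank 2. A Groebner basis of the Jacobian ideal J(f) in C{u,v} is {v^3, u^2 + 3*v^2, u*v}; counting standard monomials gives mu = 4. Corank 2; j^3 = v*(u^2 + v^2) splits into three distinct lines over C (the quadratic factor has nonzero discriminant), so D_4.

Type D_{4}, Milnor number mu = 4.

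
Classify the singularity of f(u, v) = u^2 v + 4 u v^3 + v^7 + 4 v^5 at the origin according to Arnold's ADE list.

D_{8}

The Hessian of f at 0 has rank 0. Corank 2; j^3 = u^2*v has shape L^2 M (L != M), so D-series; mu = 8 gives D_8.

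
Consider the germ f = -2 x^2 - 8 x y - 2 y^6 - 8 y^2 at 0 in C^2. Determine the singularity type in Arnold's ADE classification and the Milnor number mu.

Type A5, Milnor number mu = 5.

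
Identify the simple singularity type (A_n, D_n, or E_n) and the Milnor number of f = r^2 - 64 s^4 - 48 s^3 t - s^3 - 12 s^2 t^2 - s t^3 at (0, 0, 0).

Type E_7, Milnor number mu = 7.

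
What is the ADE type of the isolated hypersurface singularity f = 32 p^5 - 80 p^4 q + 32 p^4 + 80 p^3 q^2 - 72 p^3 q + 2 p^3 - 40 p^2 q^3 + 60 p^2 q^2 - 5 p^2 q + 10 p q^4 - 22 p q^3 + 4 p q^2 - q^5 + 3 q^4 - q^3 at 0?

The Hessian of f at 0 has rank 0. Corank 2; j^3 = (p - q)^2*(2*p - q) has shape L^2 M (L != M), so D-series; mu = 5 gives D_5.

D_{5}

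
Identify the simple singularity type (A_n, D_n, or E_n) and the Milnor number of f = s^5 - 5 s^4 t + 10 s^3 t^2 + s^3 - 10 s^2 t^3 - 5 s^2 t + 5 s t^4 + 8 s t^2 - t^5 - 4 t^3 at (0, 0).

The Hessian of f at 0 has rank 0. Corank 2; j^3 = (s - 2*t)^2*(s - t) has shape L^2 M (L != M), so D-series; mu = 6 gives D_6.

Type D_6, Milnor number mu = 6.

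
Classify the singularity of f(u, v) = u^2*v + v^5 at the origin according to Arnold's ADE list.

The Hessian of f at 0 is [[0, 0], [0, 0]] with rank 0, so corank 2. A Groebner basis of the Jacobian ideal J(f) in C{u,v} is {u^2/5 + v^4, u^3, u*v}; counting standard monomials gives mu = 6. Corank 2; j^3 = u^2*v has shape L^2 M (L != M), so D-series; mu = 6 gives D_6.

D_6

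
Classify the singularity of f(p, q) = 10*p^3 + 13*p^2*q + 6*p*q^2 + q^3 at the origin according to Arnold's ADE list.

The Hessian of f at 0 is [[0, 0], [0, 0]] with rank 0, so corank 2. A Groebner basis of the Jacobian ideal J(f) in C{p,q} is {q^3, p^2 - 3*q^2/11, p*q + 6*q^2/11}; counting standard monomials gives mu = 4. Corank 2; j^3 = (2*p + q)*(5*p^2 + 4*p*q + q^2) splits into three distinct lines over C (the quadratic factor has nonzero discriminant), so D_4.

D4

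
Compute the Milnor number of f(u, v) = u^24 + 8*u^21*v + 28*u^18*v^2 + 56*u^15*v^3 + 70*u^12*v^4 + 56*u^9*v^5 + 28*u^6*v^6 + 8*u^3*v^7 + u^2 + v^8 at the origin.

The Hessian of f at 0 has rank 1. Corank 1: A-series; mu = 7 gives A_7.

7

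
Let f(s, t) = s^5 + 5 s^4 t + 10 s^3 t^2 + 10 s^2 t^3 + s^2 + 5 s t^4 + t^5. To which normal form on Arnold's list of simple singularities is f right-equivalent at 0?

A4

The Hessian of f at 0 is [[2, 0], [0, 0]] with rank 1, so corank 1. A Groebner basis of the Jacobian ideal J(f) in C{s,t} is {t^4, s}; counting standard monomials gives mu = 4. Corank 1: A-series; mu = 4 gives A_4.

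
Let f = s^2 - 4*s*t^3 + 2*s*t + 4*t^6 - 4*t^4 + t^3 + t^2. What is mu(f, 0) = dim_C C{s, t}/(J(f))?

2

The Hessian of f at 0 has rank 1. Corank 1: A-series; mu = 2 gives A_2.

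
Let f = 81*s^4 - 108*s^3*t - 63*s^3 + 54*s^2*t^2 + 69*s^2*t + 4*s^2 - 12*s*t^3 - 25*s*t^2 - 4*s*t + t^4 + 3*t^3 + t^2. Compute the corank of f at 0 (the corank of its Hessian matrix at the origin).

The Hessian at 0 is [[8, -4], [-4, 2]] of rank 1; hence corank 1.

1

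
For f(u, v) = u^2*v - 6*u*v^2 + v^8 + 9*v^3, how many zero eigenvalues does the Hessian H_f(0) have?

2

Hessian at 0 has rank 0.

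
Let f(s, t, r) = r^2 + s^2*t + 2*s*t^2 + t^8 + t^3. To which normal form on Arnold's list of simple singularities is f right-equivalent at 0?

D9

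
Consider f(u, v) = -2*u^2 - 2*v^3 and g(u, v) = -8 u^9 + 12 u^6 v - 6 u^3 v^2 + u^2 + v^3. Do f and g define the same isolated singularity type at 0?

Yes.

The Hessian of f at 0 is [[-4, 0], [0, 0]] with rank 1, so corank 1. A Groebner basis of the Jacobian ideal J(f) in C{u,v} is {v^2, u}; counting standard monomials gives mu = 2. Corank 1: A-series; mu = 2 gives A_2. The Hessian of g at 0 is [[2, 0], [0, 0]] with rank 1, so corank 1. A Groebner basis of the Jacobian ideal J(g) in C{u,v} is {v^2, u}; counting standard monomials gives mu = 2. Corank 1: A-series; mu = 2 gives A_2. Both have type A_2, hence right-equivalent.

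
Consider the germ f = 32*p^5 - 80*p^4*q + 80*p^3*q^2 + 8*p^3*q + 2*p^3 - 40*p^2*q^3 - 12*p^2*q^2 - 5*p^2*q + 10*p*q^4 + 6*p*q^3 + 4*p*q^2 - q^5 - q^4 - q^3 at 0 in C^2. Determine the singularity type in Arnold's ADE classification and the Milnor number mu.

Type D_5, Milnor number mu = 5.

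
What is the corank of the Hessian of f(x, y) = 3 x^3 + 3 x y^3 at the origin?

2

The Hessian at 0 is [[0, 0], [0, 0]] of rank 0; hence corank 2.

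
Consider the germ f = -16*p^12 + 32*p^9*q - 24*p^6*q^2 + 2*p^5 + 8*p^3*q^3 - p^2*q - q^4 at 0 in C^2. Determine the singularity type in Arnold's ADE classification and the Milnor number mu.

Type D_{5}, Milnor number mu = 5.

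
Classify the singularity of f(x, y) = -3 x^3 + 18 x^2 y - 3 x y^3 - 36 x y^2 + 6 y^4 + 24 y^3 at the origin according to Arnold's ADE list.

E7

The Hessian of f at 0 is [[0, 0], [0, 0]] with rank 0, so corank 2. A Groebner basis of the Jacobian ideal J(f) in C{x,y} is {x^3 - 6*x^2*y - 48*x^2 + 192*x*y - 192*y^2, 6*x^2 + x*y^2 - 24*x*y + 24*y^2, 3*x^2 - 12*x*y + y^3 + 12*y^2}; counting standard monomials gives mu = 7. Corank 2; j^3 = -3*(x - 2*y)^3 is a perfect cube, so E-series; the 4-jet and mu = 7 give E_7.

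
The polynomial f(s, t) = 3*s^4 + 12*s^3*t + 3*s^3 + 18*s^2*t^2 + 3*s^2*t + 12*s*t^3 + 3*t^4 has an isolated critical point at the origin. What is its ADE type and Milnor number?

Type D_{5}, Milnor number mu = 5.

The Hessian of f at 0 has rank 0. Corank 2; j^3 = 3*s^2*(s + t) has shape L^2 M (L != M), so D-series; mu = 5 gives D_5.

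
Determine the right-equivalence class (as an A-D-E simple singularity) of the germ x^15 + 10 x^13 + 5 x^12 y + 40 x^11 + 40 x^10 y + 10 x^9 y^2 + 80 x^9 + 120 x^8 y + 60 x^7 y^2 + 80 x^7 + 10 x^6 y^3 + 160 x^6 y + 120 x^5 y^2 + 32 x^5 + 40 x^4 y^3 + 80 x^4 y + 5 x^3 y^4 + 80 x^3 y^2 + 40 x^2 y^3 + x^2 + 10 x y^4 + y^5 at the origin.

A_4

The Hessian of f at 0 is [[2, 0], [0, 0]] with rank 1, so corank 1. A Groebner basis of the Jacobian ideal J(f) in C{x,y} is {y^4, x}; counting standard monomials gives mu = 4. Corank 1: A-series; mu = 4 gives A_4.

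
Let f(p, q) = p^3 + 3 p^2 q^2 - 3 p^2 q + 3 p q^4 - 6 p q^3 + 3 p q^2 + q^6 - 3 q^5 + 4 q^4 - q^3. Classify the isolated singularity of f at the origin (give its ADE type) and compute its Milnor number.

The Hessian of f at 0 has rank 0. Corank 2; j^3 = (p - q)^3 is a perfect cube, so E-series; the 4-jet and mu = 6 give E_6.

Type E6, Milnor number mu = 6.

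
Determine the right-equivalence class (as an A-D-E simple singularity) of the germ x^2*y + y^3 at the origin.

D_{4}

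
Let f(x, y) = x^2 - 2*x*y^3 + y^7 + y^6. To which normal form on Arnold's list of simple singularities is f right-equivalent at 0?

A6

The Hessian of f at 0 has rank 1. Corank 1: A-series; mu = 6 gives A_6.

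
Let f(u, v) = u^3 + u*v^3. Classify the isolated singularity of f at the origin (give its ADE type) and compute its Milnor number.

Type E_{7}, Milnor number mu = 7.

The Hessian of f at 0 has rank 0. Corank 2; j^3 = u^3 is a perfect cube, so E-series; the 4-jet and mu = 7 give E_7.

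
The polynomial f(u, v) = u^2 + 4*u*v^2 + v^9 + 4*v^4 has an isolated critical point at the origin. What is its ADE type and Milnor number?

The Hessian of f at 0 has rank 1. Corank 1: A-series; mu = 8 gives A_8.

Type A_{8}, Milnor number mu = 8.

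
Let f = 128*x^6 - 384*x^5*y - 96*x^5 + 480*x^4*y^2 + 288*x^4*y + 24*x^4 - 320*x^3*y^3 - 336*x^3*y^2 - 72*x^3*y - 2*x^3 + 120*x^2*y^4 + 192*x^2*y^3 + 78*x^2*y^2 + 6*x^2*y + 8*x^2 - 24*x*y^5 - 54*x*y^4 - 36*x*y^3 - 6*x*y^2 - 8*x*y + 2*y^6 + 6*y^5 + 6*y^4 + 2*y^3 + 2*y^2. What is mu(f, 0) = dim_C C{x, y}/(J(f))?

The Hessian of f at 0 has rank 1. Corank 1: A-series; mu = 2 gives A_2.

2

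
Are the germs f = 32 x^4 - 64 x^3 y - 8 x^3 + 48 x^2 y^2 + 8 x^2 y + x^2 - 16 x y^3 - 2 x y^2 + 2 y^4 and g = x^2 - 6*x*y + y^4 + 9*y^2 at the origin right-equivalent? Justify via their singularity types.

The Hessian of f at 0 has rank 1. Corank 1: A-series; mu = 3 gives A_3. The Hessian of g at 0 has rank 1. Corank 1: A-series; mu = 3 gives A_3. Both have type A_3, hence right-equivalent.

Yes.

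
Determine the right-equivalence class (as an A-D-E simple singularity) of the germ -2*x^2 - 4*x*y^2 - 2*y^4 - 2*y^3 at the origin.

A_2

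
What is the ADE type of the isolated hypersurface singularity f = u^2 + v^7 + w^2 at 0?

A_{6}

The Hessian of f at 0 is [[2, 0, 0], [0, 0, 0], [0, 0, 2]] with rank 2, so corank 1. A Groebner basis of the Jacobian ideal J(f) in C{u,v,w} is {v^6, u, w}; counting standard monomials gives mu = 6. Corank 1: A-series; mu = 6 gives A_6.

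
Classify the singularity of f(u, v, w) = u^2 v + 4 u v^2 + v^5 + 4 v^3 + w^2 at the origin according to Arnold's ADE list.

D_{6}

The Hessian of f at 0 has rank 1. Corank 2; j^3 = v*(u + 2*v)^2 has shape L^2 M (L != M), so D-series; mu = 6 gives D_6.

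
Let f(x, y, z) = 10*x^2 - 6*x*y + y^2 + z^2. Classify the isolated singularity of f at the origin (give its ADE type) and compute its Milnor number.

The Hessian of f at 0 has rank 3. Corank 0: nondegenerate Morse point, so A_1.

Type A_1, Milnor number mu = 1.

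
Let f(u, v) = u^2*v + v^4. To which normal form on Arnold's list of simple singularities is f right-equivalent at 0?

D_{5}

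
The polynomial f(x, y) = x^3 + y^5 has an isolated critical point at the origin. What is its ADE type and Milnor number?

Type E_{8}, Milnor number mu = 8.

The Hessian of f at 0 has rank 0. Corank 2; j^3 = x^3 is a perfect cube, so E-series; the 5-jet and mu = 8 give E_8.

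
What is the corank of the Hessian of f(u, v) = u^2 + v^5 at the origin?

1

Hessian at 0 has rank 1.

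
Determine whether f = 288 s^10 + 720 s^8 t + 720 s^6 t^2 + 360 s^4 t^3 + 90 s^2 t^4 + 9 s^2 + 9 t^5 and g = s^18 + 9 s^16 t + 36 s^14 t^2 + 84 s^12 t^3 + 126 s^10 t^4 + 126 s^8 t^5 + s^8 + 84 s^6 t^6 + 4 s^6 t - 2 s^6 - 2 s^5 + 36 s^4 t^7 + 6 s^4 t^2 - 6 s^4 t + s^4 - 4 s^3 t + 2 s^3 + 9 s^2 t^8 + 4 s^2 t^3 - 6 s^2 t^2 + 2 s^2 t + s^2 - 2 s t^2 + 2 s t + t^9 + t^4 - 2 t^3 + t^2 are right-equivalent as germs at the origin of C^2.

The Hessian of f at 0 is [[18, 0], [0, 0]] with rank 1, so corank 1. A Groebner basis of the Jacobian ideal J(f) in C{s,t} is {t^4, s}; counting standard monomials gives mu = 4. Corank 1: A-series; mu = 4 gives A_4. The Hessian of g at 0 is [[2, 2], [2, 2]] with rank 1, so corank 1. A Groebner basis of the Jacobian ideal J(g) in C{s,t} is {109*s^2/292 + s*t^3 - 191*s*t^2/73 + 277*s*t/146 - 19*s/73 - 153*t^3/73 + 445*t^2/292 - 19*t/73, -30*s^2/73 + 296*s*t^2/73 - 194*s*t/73 + 39*s/73 + t^4 + 218*t^3/73 - 164*t^2/73 + 39*t/73, s^3 + 81*s^2/73 + 33*s*t^2/73 + 42*s*t/73 + 48*s/73 + 10*t^3/73 - 39*t^2/73 + 48*t/73, s^2*t - 27*s^2/73 + 62*s*t^2/73 - 14*s*t/73 - 16*s/73 + 21*t^3/73 + 13*t^2/73 - 16*t/73}; counting standard monomials gives mu = 8. Corank 1: A-series; mu = 8 gives A_8. f is A_4 but g is A_8, hence not right-equivalent.

No.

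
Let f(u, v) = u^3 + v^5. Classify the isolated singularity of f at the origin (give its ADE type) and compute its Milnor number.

Type E8, Milnor number mu = 8.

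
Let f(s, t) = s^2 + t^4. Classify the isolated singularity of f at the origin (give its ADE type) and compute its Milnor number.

Type A_{3}, Milnor number mu = 3.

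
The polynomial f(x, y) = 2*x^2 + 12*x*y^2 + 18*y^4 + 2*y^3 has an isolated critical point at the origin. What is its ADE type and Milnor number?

The Hessian of f at 0 is [[4, 0], [0, 0]] with rank 1, so corank 1. A Groebner basis of the Jacobian ideal J(f) in C{x,y} is {y^2, x}; counting standard monomials gives mu = 2. Corank 1: A-series; mu = 2 gives A_2.

Type A_{2}, Milnor number mu = 2.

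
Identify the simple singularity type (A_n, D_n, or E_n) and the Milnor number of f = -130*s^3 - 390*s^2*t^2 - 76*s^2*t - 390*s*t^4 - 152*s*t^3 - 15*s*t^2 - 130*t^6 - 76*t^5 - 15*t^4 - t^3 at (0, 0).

Type D_{4}, Milnor number mu = 4.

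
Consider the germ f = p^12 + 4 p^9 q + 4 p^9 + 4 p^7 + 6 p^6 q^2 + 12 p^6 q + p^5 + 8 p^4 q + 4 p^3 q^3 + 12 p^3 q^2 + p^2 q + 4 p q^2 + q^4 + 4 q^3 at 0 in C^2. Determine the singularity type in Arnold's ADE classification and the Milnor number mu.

The Hessian of f at 0 has rank 0. Corank 2; j^3 = q*(p + 2*q)^2 has shape L^2 M (L != M), so D-series; mu = 5 gives D_5.

Type D5, Milnor number mu = 5.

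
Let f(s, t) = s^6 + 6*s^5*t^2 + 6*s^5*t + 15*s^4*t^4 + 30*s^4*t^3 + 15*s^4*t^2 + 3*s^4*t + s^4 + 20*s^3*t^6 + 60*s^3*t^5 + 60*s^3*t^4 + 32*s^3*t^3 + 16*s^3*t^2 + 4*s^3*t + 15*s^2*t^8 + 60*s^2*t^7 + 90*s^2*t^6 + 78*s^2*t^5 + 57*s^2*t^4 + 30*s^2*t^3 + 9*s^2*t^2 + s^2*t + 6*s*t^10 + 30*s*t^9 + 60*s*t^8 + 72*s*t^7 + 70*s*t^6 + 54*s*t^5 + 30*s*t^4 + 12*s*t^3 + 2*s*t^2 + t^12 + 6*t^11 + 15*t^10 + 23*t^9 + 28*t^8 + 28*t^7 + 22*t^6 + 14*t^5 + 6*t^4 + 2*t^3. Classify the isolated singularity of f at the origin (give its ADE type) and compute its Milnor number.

Type D_{4}, Milnor number mu = 4.

The Hessian of f at 0 has rank 0. Corank 2; j^3 = t*(s^2 + 2*s*t + 2*t^2) splits into three distinct lines over C (the quadratic factor has nonzero discriminant), so D_4.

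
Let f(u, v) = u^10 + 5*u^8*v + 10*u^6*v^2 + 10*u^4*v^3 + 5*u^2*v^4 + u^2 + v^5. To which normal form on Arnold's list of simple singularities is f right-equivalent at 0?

A4

The Hessian of f at 0 is [[2, 0], [0, 0]] with rank 1, so corank 1. A Groebner basis of the Jacobian ideal J(f) in C{u,v} is {v^4, u}; counting standard monomials gives mu = 4. Corank 1: A-series; mu = 4 gives A_4.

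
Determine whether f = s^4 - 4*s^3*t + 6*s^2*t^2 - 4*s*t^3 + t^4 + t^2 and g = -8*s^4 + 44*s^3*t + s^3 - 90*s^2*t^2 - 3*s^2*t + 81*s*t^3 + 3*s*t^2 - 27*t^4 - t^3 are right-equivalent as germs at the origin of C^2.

No.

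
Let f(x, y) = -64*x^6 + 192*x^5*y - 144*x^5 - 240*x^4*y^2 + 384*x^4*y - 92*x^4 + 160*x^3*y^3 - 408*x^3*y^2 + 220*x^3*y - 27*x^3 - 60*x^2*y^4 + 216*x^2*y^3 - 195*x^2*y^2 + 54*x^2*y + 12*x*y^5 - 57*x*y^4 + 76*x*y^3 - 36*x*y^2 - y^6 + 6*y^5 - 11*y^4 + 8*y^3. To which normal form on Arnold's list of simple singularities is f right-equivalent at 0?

E6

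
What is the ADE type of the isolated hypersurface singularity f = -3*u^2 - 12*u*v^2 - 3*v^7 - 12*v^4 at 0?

The Hessian of f at 0 has rank 1. Corank 1: A-series; mu = 6 gives A_6.

A_{6}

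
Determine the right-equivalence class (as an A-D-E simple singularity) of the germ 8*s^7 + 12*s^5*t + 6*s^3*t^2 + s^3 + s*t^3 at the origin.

E7

The Hessian of f at 0 is [[0, 0], [0, 0]] with rank 0, so corank 2. A Groebner basis of the Jacobian ideal J(f) in C{s,t} is {s^3, s*t^2, 3*s^2 + t^3}; counting standard monomials gives mu = 7. Corank 2; j^3 = s^3 is a perfect cube, so E-series; the 4-jet and mu = 7 give E_7.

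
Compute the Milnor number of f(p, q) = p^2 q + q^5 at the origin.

The Hessian of f at 0 is [[0, 0], [0, 0]] with rank 0, so corank 2. A Groebner basis of the Jacobian ideal J(f) in C{p,q} is {p^2/5 + q^4, p^3, p*q}; counting standard monomials gives mu = 6. Corank 2; j^3 = p^2*q has shape L^2 M (L != M), so D-series; mu = 6 gives D_6.

6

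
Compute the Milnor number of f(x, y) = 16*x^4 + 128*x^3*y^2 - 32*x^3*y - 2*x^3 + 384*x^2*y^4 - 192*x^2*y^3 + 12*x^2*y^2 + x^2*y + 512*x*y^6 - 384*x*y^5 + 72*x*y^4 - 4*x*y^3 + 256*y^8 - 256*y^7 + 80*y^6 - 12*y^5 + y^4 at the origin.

5

The Hessian of f at 0 is [[0, 0], [0, 0]] with rank 0, so corank 2. A Groebner basis of the Jacobian ideal J(f) in C{x,y} is {x*y^2, x*y/10 + y^3, x^2 - 2*x*y/5}; counting standard monomials gives mu = 5. Corank 2; j^3 = -x^2*(2*x - y) has shape L^2 M (L != M), so D-series; mu = 5 gives D_5.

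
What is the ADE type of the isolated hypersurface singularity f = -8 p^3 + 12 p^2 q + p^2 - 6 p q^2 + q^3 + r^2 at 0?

The Hessian of f at 0 has rank 2. Corank 1: A-series; mu = 2 gives A_2.

A_2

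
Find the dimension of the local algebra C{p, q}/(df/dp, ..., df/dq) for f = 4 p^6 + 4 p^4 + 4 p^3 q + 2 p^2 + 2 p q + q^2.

1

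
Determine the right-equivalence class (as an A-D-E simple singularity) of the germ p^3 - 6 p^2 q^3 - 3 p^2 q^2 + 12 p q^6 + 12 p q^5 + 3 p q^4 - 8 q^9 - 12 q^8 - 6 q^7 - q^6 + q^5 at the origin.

The Hessian of f at 0 has rank 0. Corank 2; j^3 = p^3 is a perfect cube, so E-series; the 5-jet and mu = 8 give E_8.

E_{8}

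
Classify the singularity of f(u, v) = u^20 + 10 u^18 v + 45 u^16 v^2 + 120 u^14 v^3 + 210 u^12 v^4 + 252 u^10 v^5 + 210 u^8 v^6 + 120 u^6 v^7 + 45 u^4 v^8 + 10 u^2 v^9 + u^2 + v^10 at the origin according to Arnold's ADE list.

A_{9}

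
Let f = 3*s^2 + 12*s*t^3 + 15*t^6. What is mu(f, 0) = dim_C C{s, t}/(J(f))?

5

The Hessian of f at 0 has rank 1. Corank 1: A-series; mu = 5 gives A_5.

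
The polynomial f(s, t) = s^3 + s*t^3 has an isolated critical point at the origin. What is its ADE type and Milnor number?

The Hessian of f at 0 is [[0, 0], [0, 0]] with rank 0, so corank 2. A Groebner basis of the Jacobian ideal J(f) in C{s,t} is {s^3, s*t^2, 3*s^2 + t^3}; counting standard monomials gives mu = 7. Corank 2; j^3 = s^3 is a perfect cube, so E-series; the 4-jet and mu = 7 give E_7.

Type E_7, Milnor number mu = 7.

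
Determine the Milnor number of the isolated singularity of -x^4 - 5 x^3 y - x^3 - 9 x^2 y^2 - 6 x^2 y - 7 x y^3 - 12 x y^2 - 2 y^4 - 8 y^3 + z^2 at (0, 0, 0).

7

The Hessian of f at 0 is [[0, 0, 0], [0, 0, 0], [0, 0, 2]] with rank 1, so corank 2. A Groebner basis of the Jacobian ideal J(f) in C{x,y,z} is {3*x^2 + 12*x*y + y^4 - y^3 + 12*y^2, x^3 + 18*x^2 + 72*x*y + 2*y^3 + 72*y^2, x^2*y - 7*x^2 - 28*x*y - 5*y^3/3 - 28*y^2, 2*x^2 + x*y^2 + 8*x*y + 4*y^3/3 + 8*y^2, z}; counting standard monomials gives mu = 7. Corank 2; j^3 = -(x + 2*y)^3 is a perfect cube, so E-series; the 4-jet and mu = 7 give E_7.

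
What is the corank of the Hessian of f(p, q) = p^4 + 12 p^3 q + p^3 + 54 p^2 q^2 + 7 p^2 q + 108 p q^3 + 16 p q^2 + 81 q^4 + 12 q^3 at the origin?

2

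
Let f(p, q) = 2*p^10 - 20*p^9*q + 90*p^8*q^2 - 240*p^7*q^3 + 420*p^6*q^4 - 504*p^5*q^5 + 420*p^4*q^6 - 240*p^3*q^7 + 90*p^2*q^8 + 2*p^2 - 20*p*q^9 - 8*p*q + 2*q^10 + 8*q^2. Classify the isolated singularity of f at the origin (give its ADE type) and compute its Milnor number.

The Hessian of f at 0 has rank 1. Corank 1: A-series; mu = 9 gives A_9.

Type A_9, Milnor number mu = 9.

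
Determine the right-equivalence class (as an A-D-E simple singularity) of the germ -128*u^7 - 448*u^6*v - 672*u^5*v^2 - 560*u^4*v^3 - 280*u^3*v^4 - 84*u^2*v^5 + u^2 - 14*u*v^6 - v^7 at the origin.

A6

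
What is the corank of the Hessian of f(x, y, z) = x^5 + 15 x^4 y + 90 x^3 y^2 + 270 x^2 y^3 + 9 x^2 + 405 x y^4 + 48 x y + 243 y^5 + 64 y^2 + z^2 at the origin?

Hessian at 0 has rank 2.

1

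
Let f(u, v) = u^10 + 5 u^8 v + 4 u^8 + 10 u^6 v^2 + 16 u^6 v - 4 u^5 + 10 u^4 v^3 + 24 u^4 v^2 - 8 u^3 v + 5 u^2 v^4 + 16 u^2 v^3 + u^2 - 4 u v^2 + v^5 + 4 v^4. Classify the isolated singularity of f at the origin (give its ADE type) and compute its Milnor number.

The Hessian of f at 0 has rank 1. Corank 1: A-series; mu = 4 gives A_4.

Type A4, Milnor number mu = 4.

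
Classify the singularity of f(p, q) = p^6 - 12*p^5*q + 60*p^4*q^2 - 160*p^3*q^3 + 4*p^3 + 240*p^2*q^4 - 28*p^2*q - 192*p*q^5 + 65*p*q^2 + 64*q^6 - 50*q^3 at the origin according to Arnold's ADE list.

The Hessian of f at 0 has rank 0. Corank 2; j^3 = (p - 2*q)*(2*p - 5*q)^2 has shape L^2 M (L != M), so D-series; mu = 7 gives D_7.

D_{7}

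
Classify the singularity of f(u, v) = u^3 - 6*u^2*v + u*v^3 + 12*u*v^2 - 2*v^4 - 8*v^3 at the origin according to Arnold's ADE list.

The Hessian of f at 0 has rank 0. Corank 2; j^3 = (u - 2*v)^3 is a perfect cube, so E-series; the 4-jet and mu = 7 give E_7.

E_{7}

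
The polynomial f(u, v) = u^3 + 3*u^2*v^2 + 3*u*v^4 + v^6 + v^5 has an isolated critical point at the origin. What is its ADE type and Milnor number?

The Hessian of f at 0 has rank 0. Corank 2; j^3 = u^3 is a perfect cube, so E-series; the 5-jet and mu = 8 give E_8.

Type E_8, Milnor number mu = 8.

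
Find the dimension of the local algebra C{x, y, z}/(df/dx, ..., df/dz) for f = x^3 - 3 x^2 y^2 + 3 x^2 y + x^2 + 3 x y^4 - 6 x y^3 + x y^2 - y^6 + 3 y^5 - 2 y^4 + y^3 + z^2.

2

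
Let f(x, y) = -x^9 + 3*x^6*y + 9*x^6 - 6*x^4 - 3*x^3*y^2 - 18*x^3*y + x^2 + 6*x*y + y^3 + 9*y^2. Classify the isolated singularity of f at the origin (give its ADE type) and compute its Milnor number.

Type A_{2}, Milnor number mu = 2.

The Hessian of f at 0 has rank 1. Corank 1: A-series; mu = 2 gives A_2.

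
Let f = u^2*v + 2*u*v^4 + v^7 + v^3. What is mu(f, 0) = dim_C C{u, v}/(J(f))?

4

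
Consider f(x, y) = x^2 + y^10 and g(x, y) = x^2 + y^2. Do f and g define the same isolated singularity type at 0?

No.

The Hessian of f at 0 has rank 1. Corank 1: A-series; mu = 9 gives A_9. The Hessian of g at 0 has rank 2. Corank 0: nondegenerate Morse point, so A_1. f is A_9 but g is A_1, hence not right-equivalent.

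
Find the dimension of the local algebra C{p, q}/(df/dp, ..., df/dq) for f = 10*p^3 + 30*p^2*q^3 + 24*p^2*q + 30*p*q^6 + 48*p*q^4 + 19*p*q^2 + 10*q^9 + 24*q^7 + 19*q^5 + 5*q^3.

4

The Hessian of f at 0 has rank 0. Corank 2; j^3 = (p + q)*(10*p^2 + 14*p*q + 5*q^2) splits into three distinct lines over C (the quadratic factor has nonzero discriminant), so D_4.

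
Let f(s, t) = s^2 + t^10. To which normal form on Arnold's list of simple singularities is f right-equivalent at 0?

The Hessian of f at 0 is [[2, 0], [0, 0]] with rank 1, so corank 1. A Groebner basis of the Jacobian ideal J(f) in C{s,t} is {t^9, s}; counting standard monomials gives mu = 9. Corank 1: A-series; mu = 9 gives A_9.

A_9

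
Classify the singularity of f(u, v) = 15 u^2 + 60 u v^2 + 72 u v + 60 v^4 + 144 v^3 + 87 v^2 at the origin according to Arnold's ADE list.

The Hessian of f at 0 is [[30, 72], [72, 174]] with rank 2, so corank 0. A Groebner basis of the Jacobian ideal J(f) in C{u,v} is {u, v}; counting standard monomials gives mu = 1. Corank 0: nondegenerate Morse point, so A_1.

A_1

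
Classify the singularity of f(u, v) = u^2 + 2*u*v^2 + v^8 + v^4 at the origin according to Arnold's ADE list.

The Hessian of f at 0 has rank 1. Corank 1: A-series; mu = 7 gives A_7.

A_7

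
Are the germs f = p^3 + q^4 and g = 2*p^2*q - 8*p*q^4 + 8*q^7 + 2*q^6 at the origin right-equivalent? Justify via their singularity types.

The Hessian of f at 0 is [[0, 0], [0, 0]] with rank 0, so corank 2. A Groebner basis of the Jacobian ideal J(f) in C{p,q} is {q^3, p^2}; counting standard monomials gives mu = 6. Corank 2; j^3 = p^3 is a perfect cube, so E-series; the 4-jet and mu = 6 give E_6. The Hessian of g at 0 is [[0, 0], [0, 0]] with rank 0, so corank 2. A Groebner basis of the Jacobian ideal J(g) in C{p,q} is {-p*q/2 + q^4, p^3, p^2*q, p^2/3 + p*q^2}; counting standard monomials gives mu = 7. Corank 2; j^3 = 2*p^2*q has shape L^2 M (L != M), so D-series; mu = 7 gives D_7. f is E_6 but g is D_7, hence not right-equivalent.

No.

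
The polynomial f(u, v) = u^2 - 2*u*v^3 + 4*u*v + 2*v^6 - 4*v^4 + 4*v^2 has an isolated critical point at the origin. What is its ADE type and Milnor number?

The Hessian of f at 0 is [[2, 4], [4, 8]] with rank 1, so corank 1. A Groebner basis of the Jacobian ideal J(f) in C{u,v} is {u*v^2 + 2*u + 4*v, -u + v^3 - 2*v, u^2 + 4*u*v + 4*v^2}; counting standard monomials gives mu = 5. Corank 1: A-series; mu = 5 gives A_5.

Type A_{5}, Milnor number mu = 5.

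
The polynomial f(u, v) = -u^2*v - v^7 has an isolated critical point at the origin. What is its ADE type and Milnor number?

Type D8, Milnor number mu = 8.

The Hessian of f at 0 is [[0, 0], [0, 0]] with rank 0, so corank 2. A Groebner basis of the Jacobian ideal J(f) in C{u,v} is {u^2/7 + v^6, u^3, u*v}; counting standard monomials gives mu = 8. Corank 2; j^3 = -u^2*v has shape L^2 M (L != M), so D-series; mu = 8 gives D_8.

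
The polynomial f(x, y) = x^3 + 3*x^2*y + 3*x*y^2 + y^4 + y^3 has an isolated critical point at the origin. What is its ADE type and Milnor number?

Type E6, Milnor number mu = 6.

The Hessian of f at 0 has rank 0. Corank 2; j^3 = (x + y)^3 is a perfect cube, so E-series; the 4-jet and mu = 6 give E_6.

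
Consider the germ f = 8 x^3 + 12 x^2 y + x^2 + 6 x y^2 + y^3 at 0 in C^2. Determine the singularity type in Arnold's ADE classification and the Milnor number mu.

The Hessian of f at 0 has rank 1. Corank 1: A-series; mu = 2 gives A_2.

Type A_{2}, Milnor number mu = 2.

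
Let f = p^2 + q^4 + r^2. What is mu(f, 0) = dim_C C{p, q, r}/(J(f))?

3

The Hessian of f at 0 is [[2, 0, 0], [0, 0, 0], [0, 0, 2]] with rank 2, so corank 1. A Groebner basis of the Jacobian ideal J(f) in C{p,q,r} is {q^3, p, r}; counting standard monomials gives mu = 3. Corank 1: A-series; mu = 3 gives A_3.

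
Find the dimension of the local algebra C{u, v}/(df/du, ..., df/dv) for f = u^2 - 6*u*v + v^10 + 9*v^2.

The Hessian of f at 0 is [[2, -6], [-6, 18]] with rank 1, so corank 1. A Groebner basis of the Jacobian ideal J(f) in C{u,v} is {v^9, u - 3*v}; counting standard monomials gives mu = 9. Corank 1: A-series; mu = 9 gives A_9.

9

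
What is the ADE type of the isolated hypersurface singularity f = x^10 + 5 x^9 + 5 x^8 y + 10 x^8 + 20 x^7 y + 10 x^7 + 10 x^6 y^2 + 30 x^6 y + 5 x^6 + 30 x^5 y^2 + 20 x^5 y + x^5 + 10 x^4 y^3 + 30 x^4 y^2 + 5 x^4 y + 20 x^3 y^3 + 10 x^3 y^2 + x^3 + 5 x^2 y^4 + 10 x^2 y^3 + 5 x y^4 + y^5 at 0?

E8

The Hessian of f at 0 is [[0, 0], [0, 0]] with rank 0, so corank 2. A Groebner basis of the Jacobian ideal J(f) in C{x,y} is {y^5, x*y^3 + y^4/4, x^2}; counting standard monomials gives mu = 8. Corank 2; j^3 = x^3 is a perfect cube, so E-series; the 5-jet and mu = 8 give E_8.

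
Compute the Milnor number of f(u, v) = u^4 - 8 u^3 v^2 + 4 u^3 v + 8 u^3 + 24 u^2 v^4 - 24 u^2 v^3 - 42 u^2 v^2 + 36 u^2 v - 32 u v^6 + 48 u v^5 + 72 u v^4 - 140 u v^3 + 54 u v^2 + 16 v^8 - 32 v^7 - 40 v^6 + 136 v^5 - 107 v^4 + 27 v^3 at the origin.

The Hessian of f at 0 has rank 0. Corank 2; j^3 = (2*u + 3*v)^3 is a perfect cube, so E-series; the 4-jet and mu = 6 give E_6.

6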